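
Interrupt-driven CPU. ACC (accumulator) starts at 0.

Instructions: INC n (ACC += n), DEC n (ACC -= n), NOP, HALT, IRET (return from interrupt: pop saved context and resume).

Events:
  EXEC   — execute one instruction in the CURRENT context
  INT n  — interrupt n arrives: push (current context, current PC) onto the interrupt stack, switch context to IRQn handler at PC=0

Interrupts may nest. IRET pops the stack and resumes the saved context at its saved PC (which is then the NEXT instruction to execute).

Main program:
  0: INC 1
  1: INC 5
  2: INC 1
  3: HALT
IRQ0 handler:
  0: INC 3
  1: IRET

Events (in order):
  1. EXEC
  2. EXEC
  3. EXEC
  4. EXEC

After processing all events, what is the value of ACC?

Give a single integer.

Event 1 (EXEC): [MAIN] PC=0: INC 1 -> ACC=1
Event 2 (EXEC): [MAIN] PC=1: INC 5 -> ACC=6
Event 3 (EXEC): [MAIN] PC=2: INC 1 -> ACC=7
Event 4 (EXEC): [MAIN] PC=3: HALT

Answer: 7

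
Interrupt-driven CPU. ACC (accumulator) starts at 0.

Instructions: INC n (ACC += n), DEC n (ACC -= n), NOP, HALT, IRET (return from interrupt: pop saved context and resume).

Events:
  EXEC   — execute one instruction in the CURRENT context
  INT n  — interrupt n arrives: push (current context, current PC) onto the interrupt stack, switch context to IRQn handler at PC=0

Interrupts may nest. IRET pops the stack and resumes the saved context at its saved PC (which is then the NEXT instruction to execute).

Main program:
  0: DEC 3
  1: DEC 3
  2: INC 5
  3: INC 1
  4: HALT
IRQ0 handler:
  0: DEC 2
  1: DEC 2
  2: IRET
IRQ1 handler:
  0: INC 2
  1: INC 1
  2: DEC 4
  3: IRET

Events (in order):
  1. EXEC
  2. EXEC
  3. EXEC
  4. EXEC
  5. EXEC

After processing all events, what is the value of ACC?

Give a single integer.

Event 1 (EXEC): [MAIN] PC=0: DEC 3 -> ACC=-3
Event 2 (EXEC): [MAIN] PC=1: DEC 3 -> ACC=-6
Event 3 (EXEC): [MAIN] PC=2: INC 5 -> ACC=-1
Event 4 (EXEC): [MAIN] PC=3: INC 1 -> ACC=0
Event 5 (EXEC): [MAIN] PC=4: HALT

Answer: 0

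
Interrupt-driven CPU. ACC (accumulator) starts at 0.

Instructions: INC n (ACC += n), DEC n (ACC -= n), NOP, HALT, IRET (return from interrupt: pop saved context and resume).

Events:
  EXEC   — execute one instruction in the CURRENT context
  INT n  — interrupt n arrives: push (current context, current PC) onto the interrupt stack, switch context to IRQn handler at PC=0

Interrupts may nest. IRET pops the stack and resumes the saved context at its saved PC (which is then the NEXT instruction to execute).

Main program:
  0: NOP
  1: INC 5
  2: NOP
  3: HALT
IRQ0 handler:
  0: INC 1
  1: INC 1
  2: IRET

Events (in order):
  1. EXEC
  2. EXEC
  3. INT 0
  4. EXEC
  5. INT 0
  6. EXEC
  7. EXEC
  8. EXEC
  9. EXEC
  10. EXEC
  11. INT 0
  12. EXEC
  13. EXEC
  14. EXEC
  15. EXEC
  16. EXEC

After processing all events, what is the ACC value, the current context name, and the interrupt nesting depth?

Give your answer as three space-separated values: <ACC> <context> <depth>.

Answer: 11 MAIN 0

Derivation:
Event 1 (EXEC): [MAIN] PC=0: NOP
Event 2 (EXEC): [MAIN] PC=1: INC 5 -> ACC=5
Event 3 (INT 0): INT 0 arrives: push (MAIN, PC=2), enter IRQ0 at PC=0 (depth now 1)
Event 4 (EXEC): [IRQ0] PC=0: INC 1 -> ACC=6
Event 5 (INT 0): INT 0 arrives: push (IRQ0, PC=1), enter IRQ0 at PC=0 (depth now 2)
Event 6 (EXEC): [IRQ0] PC=0: INC 1 -> ACC=7
Event 7 (EXEC): [IRQ0] PC=1: INC 1 -> ACC=8
Event 8 (EXEC): [IRQ0] PC=2: IRET -> resume IRQ0 at PC=1 (depth now 1)
Event 9 (EXEC): [IRQ0] PC=1: INC 1 -> ACC=9
Event 10 (EXEC): [IRQ0] PC=2: IRET -> resume MAIN at PC=2 (depth now 0)
Event 11 (INT 0): INT 0 arrives: push (MAIN, PC=2), enter IRQ0 at PC=0 (depth now 1)
Event 12 (EXEC): [IRQ0] PC=0: INC 1 -> ACC=10
Event 13 (EXEC): [IRQ0] PC=1: INC 1 -> ACC=11
Event 14 (EXEC): [IRQ0] PC=2: IRET -> resume MAIN at PC=2 (depth now 0)
Event 15 (EXEC): [MAIN] PC=2: NOP
Event 16 (EXEC): [MAIN] PC=3: HALT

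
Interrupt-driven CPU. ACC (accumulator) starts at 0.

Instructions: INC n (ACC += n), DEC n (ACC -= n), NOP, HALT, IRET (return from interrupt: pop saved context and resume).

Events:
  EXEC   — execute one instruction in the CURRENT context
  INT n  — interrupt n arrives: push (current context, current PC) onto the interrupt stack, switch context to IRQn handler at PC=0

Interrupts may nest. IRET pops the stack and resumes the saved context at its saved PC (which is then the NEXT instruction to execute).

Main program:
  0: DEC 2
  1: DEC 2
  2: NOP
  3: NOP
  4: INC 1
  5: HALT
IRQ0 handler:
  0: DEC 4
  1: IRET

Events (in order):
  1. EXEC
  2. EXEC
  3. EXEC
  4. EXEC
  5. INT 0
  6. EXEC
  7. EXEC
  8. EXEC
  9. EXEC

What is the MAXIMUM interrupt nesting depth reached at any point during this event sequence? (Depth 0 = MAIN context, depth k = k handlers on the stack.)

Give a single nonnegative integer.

Event 1 (EXEC): [MAIN] PC=0: DEC 2 -> ACC=-2 [depth=0]
Event 2 (EXEC): [MAIN] PC=1: DEC 2 -> ACC=-4 [depth=0]
Event 3 (EXEC): [MAIN] PC=2: NOP [depth=0]
Event 4 (EXEC): [MAIN] PC=3: NOP [depth=0]
Event 5 (INT 0): INT 0 arrives: push (MAIN, PC=4), enter IRQ0 at PC=0 (depth now 1) [depth=1]
Event 6 (EXEC): [IRQ0] PC=0: DEC 4 -> ACC=-8 [depth=1]
Event 7 (EXEC): [IRQ0] PC=1: IRET -> resume MAIN at PC=4 (depth now 0) [depth=0]
Event 8 (EXEC): [MAIN] PC=4: INC 1 -> ACC=-7 [depth=0]
Event 9 (EXEC): [MAIN] PC=5: HALT [depth=0]
Max depth observed: 1

Answer: 1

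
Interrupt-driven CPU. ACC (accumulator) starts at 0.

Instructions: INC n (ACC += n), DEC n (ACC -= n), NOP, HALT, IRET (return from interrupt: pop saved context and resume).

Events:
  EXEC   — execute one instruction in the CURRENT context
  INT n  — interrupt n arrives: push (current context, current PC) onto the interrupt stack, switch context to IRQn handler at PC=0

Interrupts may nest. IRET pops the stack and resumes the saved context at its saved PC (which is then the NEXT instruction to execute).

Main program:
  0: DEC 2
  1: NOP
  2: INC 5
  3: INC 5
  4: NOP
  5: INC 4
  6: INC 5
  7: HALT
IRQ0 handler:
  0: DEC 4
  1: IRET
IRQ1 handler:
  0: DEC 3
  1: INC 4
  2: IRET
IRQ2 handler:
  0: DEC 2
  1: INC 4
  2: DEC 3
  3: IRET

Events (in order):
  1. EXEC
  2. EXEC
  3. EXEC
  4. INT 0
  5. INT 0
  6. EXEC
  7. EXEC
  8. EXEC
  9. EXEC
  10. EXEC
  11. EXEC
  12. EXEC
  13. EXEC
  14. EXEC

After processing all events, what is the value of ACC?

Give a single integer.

Event 1 (EXEC): [MAIN] PC=0: DEC 2 -> ACC=-2
Event 2 (EXEC): [MAIN] PC=1: NOP
Event 3 (EXEC): [MAIN] PC=2: INC 5 -> ACC=3
Event 4 (INT 0): INT 0 arrives: push (MAIN, PC=3), enter IRQ0 at PC=0 (depth now 1)
Event 5 (INT 0): INT 0 arrives: push (IRQ0, PC=0), enter IRQ0 at PC=0 (depth now 2)
Event 6 (EXEC): [IRQ0] PC=0: DEC 4 -> ACC=-1
Event 7 (EXEC): [IRQ0] PC=1: IRET -> resume IRQ0 at PC=0 (depth now 1)
Event 8 (EXEC): [IRQ0] PC=0: DEC 4 -> ACC=-5
Event 9 (EXEC): [IRQ0] PC=1: IRET -> resume MAIN at PC=3 (depth now 0)
Event 10 (EXEC): [MAIN] PC=3: INC 5 -> ACC=0
Event 11 (EXEC): [MAIN] PC=4: NOP
Event 12 (EXEC): [MAIN] PC=5: INC 4 -> ACC=4
Event 13 (EXEC): [MAIN] PC=6: INC 5 -> ACC=9
Event 14 (EXEC): [MAIN] PC=7: HALT

Answer: 9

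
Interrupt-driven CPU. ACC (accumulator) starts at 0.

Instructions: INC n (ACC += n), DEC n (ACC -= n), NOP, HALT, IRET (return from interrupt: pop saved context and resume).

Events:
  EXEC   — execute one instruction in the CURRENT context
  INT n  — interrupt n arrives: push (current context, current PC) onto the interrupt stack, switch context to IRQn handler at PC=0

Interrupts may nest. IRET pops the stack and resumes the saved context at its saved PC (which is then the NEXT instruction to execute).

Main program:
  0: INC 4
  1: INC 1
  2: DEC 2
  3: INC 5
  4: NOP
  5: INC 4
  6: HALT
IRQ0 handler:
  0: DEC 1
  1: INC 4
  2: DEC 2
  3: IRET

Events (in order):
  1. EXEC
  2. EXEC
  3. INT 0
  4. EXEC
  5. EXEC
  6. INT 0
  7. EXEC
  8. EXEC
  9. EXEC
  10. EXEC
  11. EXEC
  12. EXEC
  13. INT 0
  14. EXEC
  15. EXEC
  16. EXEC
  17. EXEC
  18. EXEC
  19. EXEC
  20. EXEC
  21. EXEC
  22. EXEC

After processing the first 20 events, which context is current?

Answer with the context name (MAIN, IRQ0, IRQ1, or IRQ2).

Event 1 (EXEC): [MAIN] PC=0: INC 4 -> ACC=4
Event 2 (EXEC): [MAIN] PC=1: INC 1 -> ACC=5
Event 3 (INT 0): INT 0 arrives: push (MAIN, PC=2), enter IRQ0 at PC=0 (depth now 1)
Event 4 (EXEC): [IRQ0] PC=0: DEC 1 -> ACC=4
Event 5 (EXEC): [IRQ0] PC=1: INC 4 -> ACC=8
Event 6 (INT 0): INT 0 arrives: push (IRQ0, PC=2), enter IRQ0 at PC=0 (depth now 2)
Event 7 (EXEC): [IRQ0] PC=0: DEC 1 -> ACC=7
Event 8 (EXEC): [IRQ0] PC=1: INC 4 -> ACC=11
Event 9 (EXEC): [IRQ0] PC=2: DEC 2 -> ACC=9
Event 10 (EXEC): [IRQ0] PC=3: IRET -> resume IRQ0 at PC=2 (depth now 1)
Event 11 (EXEC): [IRQ0] PC=2: DEC 2 -> ACC=7
Event 12 (EXEC): [IRQ0] PC=3: IRET -> resume MAIN at PC=2 (depth now 0)
Event 13 (INT 0): INT 0 arrives: push (MAIN, PC=2), enter IRQ0 at PC=0 (depth now 1)
Event 14 (EXEC): [IRQ0] PC=0: DEC 1 -> ACC=6
Event 15 (EXEC): [IRQ0] PC=1: INC 4 -> ACC=10
Event 16 (EXEC): [IRQ0] PC=2: DEC 2 -> ACC=8
Event 17 (EXEC): [IRQ0] PC=3: IRET -> resume MAIN at PC=2 (depth now 0)
Event 18 (EXEC): [MAIN] PC=2: DEC 2 -> ACC=6
Event 19 (EXEC): [MAIN] PC=3: INC 5 -> ACC=11
Event 20 (EXEC): [MAIN] PC=4: NOP

Answer: MAIN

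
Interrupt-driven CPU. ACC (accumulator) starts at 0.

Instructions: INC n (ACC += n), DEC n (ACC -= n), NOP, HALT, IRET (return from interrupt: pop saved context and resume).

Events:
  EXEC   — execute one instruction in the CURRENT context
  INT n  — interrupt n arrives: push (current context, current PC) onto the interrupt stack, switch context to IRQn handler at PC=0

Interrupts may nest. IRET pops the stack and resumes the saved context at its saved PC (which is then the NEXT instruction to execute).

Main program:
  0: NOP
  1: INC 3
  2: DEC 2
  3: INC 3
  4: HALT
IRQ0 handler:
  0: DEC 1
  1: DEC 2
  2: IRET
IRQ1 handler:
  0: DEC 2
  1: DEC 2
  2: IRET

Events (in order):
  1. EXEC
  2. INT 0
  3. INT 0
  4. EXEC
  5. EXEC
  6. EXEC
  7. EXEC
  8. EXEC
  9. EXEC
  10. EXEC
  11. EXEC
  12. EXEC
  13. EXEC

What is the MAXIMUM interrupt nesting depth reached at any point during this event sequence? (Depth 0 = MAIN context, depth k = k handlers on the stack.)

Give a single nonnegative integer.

Answer: 2

Derivation:
Event 1 (EXEC): [MAIN] PC=0: NOP [depth=0]
Event 2 (INT 0): INT 0 arrives: push (MAIN, PC=1), enter IRQ0 at PC=0 (depth now 1) [depth=1]
Event 3 (INT 0): INT 0 arrives: push (IRQ0, PC=0), enter IRQ0 at PC=0 (depth now 2) [depth=2]
Event 4 (EXEC): [IRQ0] PC=0: DEC 1 -> ACC=-1 [depth=2]
Event 5 (EXEC): [IRQ0] PC=1: DEC 2 -> ACC=-3 [depth=2]
Event 6 (EXEC): [IRQ0] PC=2: IRET -> resume IRQ0 at PC=0 (depth now 1) [depth=1]
Event 7 (EXEC): [IRQ0] PC=0: DEC 1 -> ACC=-4 [depth=1]
Event 8 (EXEC): [IRQ0] PC=1: DEC 2 -> ACC=-6 [depth=1]
Event 9 (EXEC): [IRQ0] PC=2: IRET -> resume MAIN at PC=1 (depth now 0) [depth=0]
Event 10 (EXEC): [MAIN] PC=1: INC 3 -> ACC=-3 [depth=0]
Event 11 (EXEC): [MAIN] PC=2: DEC 2 -> ACC=-5 [depth=0]
Event 12 (EXEC): [MAIN] PC=3: INC 3 -> ACC=-2 [depth=0]
Event 13 (EXEC): [MAIN] PC=4: HALT [depth=0]
Max depth observed: 2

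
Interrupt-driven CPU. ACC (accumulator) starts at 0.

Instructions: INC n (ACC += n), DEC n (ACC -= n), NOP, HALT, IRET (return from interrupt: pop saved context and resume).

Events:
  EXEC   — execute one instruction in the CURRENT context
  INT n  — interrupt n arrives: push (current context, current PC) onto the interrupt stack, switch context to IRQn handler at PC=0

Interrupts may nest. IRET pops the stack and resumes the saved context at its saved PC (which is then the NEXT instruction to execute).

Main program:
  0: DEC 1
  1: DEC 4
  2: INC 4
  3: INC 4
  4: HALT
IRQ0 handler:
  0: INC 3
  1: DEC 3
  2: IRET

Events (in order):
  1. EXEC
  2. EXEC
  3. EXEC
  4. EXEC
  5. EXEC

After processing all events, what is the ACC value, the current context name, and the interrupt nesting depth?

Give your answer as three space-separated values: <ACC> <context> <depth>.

Answer: 3 MAIN 0

Derivation:
Event 1 (EXEC): [MAIN] PC=0: DEC 1 -> ACC=-1
Event 2 (EXEC): [MAIN] PC=1: DEC 4 -> ACC=-5
Event 3 (EXEC): [MAIN] PC=2: INC 4 -> ACC=-1
Event 4 (EXEC): [MAIN] PC=3: INC 4 -> ACC=3
Event 5 (EXEC): [MAIN] PC=4: HALT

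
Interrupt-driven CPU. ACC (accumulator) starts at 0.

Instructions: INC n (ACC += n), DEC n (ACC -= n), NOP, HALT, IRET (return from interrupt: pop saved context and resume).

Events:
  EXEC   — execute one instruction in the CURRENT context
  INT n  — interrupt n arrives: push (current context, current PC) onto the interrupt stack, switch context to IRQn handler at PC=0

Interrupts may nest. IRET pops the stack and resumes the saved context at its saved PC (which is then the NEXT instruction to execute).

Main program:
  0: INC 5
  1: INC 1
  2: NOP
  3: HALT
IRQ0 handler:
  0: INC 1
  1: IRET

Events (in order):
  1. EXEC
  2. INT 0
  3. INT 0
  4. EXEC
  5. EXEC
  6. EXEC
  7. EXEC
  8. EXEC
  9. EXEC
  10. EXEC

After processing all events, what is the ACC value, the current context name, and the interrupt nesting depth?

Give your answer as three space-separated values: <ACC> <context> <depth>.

Event 1 (EXEC): [MAIN] PC=0: INC 5 -> ACC=5
Event 2 (INT 0): INT 0 arrives: push (MAIN, PC=1), enter IRQ0 at PC=0 (depth now 1)
Event 3 (INT 0): INT 0 arrives: push (IRQ0, PC=0), enter IRQ0 at PC=0 (depth now 2)
Event 4 (EXEC): [IRQ0] PC=0: INC 1 -> ACC=6
Event 5 (EXEC): [IRQ0] PC=1: IRET -> resume IRQ0 at PC=0 (depth now 1)
Event 6 (EXEC): [IRQ0] PC=0: INC 1 -> ACC=7
Event 7 (EXEC): [IRQ0] PC=1: IRET -> resume MAIN at PC=1 (depth now 0)
Event 8 (EXEC): [MAIN] PC=1: INC 1 -> ACC=8
Event 9 (EXEC): [MAIN] PC=2: NOP
Event 10 (EXEC): [MAIN] PC=3: HALT

Answer: 8 MAIN 0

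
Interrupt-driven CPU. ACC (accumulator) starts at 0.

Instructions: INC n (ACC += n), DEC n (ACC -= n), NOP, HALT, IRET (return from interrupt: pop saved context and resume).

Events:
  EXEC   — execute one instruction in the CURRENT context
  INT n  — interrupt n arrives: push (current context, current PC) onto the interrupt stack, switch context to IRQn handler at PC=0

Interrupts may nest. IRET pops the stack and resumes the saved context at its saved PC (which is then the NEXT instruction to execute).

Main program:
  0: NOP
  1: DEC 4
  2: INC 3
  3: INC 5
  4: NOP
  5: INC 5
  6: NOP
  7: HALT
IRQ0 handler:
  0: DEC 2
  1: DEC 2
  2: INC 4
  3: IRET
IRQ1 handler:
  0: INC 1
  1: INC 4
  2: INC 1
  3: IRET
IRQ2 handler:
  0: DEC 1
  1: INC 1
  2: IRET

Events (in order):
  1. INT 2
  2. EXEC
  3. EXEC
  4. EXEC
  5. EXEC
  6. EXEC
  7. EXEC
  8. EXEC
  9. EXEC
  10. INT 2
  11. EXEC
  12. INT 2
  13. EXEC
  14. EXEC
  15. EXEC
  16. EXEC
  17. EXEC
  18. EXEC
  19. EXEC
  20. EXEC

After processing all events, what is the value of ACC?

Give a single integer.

Event 1 (INT 2): INT 2 arrives: push (MAIN, PC=0), enter IRQ2 at PC=0 (depth now 1)
Event 2 (EXEC): [IRQ2] PC=0: DEC 1 -> ACC=-1
Event 3 (EXEC): [IRQ2] PC=1: INC 1 -> ACC=0
Event 4 (EXEC): [IRQ2] PC=2: IRET -> resume MAIN at PC=0 (depth now 0)
Event 5 (EXEC): [MAIN] PC=0: NOP
Event 6 (EXEC): [MAIN] PC=1: DEC 4 -> ACC=-4
Event 7 (EXEC): [MAIN] PC=2: INC 3 -> ACC=-1
Event 8 (EXEC): [MAIN] PC=3: INC 5 -> ACC=4
Event 9 (EXEC): [MAIN] PC=4: NOP
Event 10 (INT 2): INT 2 arrives: push (MAIN, PC=5), enter IRQ2 at PC=0 (depth now 1)
Event 11 (EXEC): [IRQ2] PC=0: DEC 1 -> ACC=3
Event 12 (INT 2): INT 2 arrives: push (IRQ2, PC=1), enter IRQ2 at PC=0 (depth now 2)
Event 13 (EXEC): [IRQ2] PC=0: DEC 1 -> ACC=2
Event 14 (EXEC): [IRQ2] PC=1: INC 1 -> ACC=3
Event 15 (EXEC): [IRQ2] PC=2: IRET -> resume IRQ2 at PC=1 (depth now 1)
Event 16 (EXEC): [IRQ2] PC=1: INC 1 -> ACC=4
Event 17 (EXEC): [IRQ2] PC=2: IRET -> resume MAIN at PC=5 (depth now 0)
Event 18 (EXEC): [MAIN] PC=5: INC 5 -> ACC=9
Event 19 (EXEC): [MAIN] PC=6: NOP
Event 20 (EXEC): [MAIN] PC=7: HALT

Answer: 9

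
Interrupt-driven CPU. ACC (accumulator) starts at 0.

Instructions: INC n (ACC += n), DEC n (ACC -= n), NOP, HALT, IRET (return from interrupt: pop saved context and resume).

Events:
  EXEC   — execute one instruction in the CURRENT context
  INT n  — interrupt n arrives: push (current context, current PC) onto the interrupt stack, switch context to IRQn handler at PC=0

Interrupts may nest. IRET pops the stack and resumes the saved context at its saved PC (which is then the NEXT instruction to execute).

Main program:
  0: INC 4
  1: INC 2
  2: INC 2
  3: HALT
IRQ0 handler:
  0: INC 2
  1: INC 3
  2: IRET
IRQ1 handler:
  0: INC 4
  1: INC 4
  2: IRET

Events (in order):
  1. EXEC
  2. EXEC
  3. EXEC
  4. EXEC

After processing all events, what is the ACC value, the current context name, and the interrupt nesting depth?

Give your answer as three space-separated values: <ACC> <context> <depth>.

Answer: 8 MAIN 0

Derivation:
Event 1 (EXEC): [MAIN] PC=0: INC 4 -> ACC=4
Event 2 (EXEC): [MAIN] PC=1: INC 2 -> ACC=6
Event 3 (EXEC): [MAIN] PC=2: INC 2 -> ACC=8
Event 4 (EXEC): [MAIN] PC=3: HALT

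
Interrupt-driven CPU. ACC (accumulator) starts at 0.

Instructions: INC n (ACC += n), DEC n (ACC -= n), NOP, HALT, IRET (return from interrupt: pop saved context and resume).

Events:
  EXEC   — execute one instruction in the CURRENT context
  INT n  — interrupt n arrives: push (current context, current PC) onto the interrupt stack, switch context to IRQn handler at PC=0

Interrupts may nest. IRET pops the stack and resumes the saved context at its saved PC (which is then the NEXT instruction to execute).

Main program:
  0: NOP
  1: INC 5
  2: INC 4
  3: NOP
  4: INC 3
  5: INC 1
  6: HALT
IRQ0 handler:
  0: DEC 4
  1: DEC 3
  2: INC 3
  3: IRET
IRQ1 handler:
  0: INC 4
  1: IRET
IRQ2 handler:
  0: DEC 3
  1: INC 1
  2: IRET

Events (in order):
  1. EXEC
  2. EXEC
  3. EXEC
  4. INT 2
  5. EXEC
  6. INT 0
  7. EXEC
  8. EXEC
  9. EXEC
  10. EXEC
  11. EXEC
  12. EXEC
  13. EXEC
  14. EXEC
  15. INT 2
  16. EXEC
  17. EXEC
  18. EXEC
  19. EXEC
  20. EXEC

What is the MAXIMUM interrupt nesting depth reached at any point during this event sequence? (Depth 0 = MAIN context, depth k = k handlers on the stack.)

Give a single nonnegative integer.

Event 1 (EXEC): [MAIN] PC=0: NOP [depth=0]
Event 2 (EXEC): [MAIN] PC=1: INC 5 -> ACC=5 [depth=0]
Event 3 (EXEC): [MAIN] PC=2: INC 4 -> ACC=9 [depth=0]
Event 4 (INT 2): INT 2 arrives: push (MAIN, PC=3), enter IRQ2 at PC=0 (depth now 1) [depth=1]
Event 5 (EXEC): [IRQ2] PC=0: DEC 3 -> ACC=6 [depth=1]
Event 6 (INT 0): INT 0 arrives: push (IRQ2, PC=1), enter IRQ0 at PC=0 (depth now 2) [depth=2]
Event 7 (EXEC): [IRQ0] PC=0: DEC 4 -> ACC=2 [depth=2]
Event 8 (EXEC): [IRQ0] PC=1: DEC 3 -> ACC=-1 [depth=2]
Event 9 (EXEC): [IRQ0] PC=2: INC 3 -> ACC=2 [depth=2]
Event 10 (EXEC): [IRQ0] PC=3: IRET -> resume IRQ2 at PC=1 (depth now 1) [depth=1]
Event 11 (EXEC): [IRQ2] PC=1: INC 1 -> ACC=3 [depth=1]
Event 12 (EXEC): [IRQ2] PC=2: IRET -> resume MAIN at PC=3 (depth now 0) [depth=0]
Event 13 (EXEC): [MAIN] PC=3: NOP [depth=0]
Event 14 (EXEC): [MAIN] PC=4: INC 3 -> ACC=6 [depth=0]
Event 15 (INT 2): INT 2 arrives: push (MAIN, PC=5), enter IRQ2 at PC=0 (depth now 1) [depth=1]
Event 16 (EXEC): [IRQ2] PC=0: DEC 3 -> ACC=3 [depth=1]
Event 17 (EXEC): [IRQ2] PC=1: INC 1 -> ACC=4 [depth=1]
Event 18 (EXEC): [IRQ2] PC=2: IRET -> resume MAIN at PC=5 (depth now 0) [depth=0]
Event 19 (EXEC): [MAIN] PC=5: INC 1 -> ACC=5 [depth=0]
Event 20 (EXEC): [MAIN] PC=6: HALT [depth=0]
Max depth observed: 2

Answer: 2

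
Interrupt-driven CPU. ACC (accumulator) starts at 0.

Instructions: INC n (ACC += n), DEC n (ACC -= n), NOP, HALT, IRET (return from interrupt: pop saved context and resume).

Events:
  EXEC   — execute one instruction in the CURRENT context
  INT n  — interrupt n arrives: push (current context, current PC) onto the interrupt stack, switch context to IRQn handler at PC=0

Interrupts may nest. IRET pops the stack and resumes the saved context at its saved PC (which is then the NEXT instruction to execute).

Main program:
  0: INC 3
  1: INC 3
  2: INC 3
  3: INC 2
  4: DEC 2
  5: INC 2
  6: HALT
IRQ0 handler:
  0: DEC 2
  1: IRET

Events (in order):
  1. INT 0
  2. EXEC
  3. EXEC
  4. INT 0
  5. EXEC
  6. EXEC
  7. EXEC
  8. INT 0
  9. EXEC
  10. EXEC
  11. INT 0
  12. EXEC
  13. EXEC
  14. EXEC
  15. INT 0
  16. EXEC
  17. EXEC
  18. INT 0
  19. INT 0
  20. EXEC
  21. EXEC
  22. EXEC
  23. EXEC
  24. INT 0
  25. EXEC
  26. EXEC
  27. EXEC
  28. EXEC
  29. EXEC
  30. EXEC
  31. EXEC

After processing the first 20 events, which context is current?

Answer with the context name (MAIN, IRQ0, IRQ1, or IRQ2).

Answer: IRQ0

Derivation:
Event 1 (INT 0): INT 0 arrives: push (MAIN, PC=0), enter IRQ0 at PC=0 (depth now 1)
Event 2 (EXEC): [IRQ0] PC=0: DEC 2 -> ACC=-2
Event 3 (EXEC): [IRQ0] PC=1: IRET -> resume MAIN at PC=0 (depth now 0)
Event 4 (INT 0): INT 0 arrives: push (MAIN, PC=0), enter IRQ0 at PC=0 (depth now 1)
Event 5 (EXEC): [IRQ0] PC=0: DEC 2 -> ACC=-4
Event 6 (EXEC): [IRQ0] PC=1: IRET -> resume MAIN at PC=0 (depth now 0)
Event 7 (EXEC): [MAIN] PC=0: INC 3 -> ACC=-1
Event 8 (INT 0): INT 0 arrives: push (MAIN, PC=1), enter IRQ0 at PC=0 (depth now 1)
Event 9 (EXEC): [IRQ0] PC=0: DEC 2 -> ACC=-3
Event 10 (EXEC): [IRQ0] PC=1: IRET -> resume MAIN at PC=1 (depth now 0)
Event 11 (INT 0): INT 0 arrives: push (MAIN, PC=1), enter IRQ0 at PC=0 (depth now 1)
Event 12 (EXEC): [IRQ0] PC=0: DEC 2 -> ACC=-5
Event 13 (EXEC): [IRQ0] PC=1: IRET -> resume MAIN at PC=1 (depth now 0)
Event 14 (EXEC): [MAIN] PC=1: INC 3 -> ACC=-2
Event 15 (INT 0): INT 0 arrives: push (MAIN, PC=2), enter IRQ0 at PC=0 (depth now 1)
Event 16 (EXEC): [IRQ0] PC=0: DEC 2 -> ACC=-4
Event 17 (EXEC): [IRQ0] PC=1: IRET -> resume MAIN at PC=2 (depth now 0)
Event 18 (INT 0): INT 0 arrives: push (MAIN, PC=2), enter IRQ0 at PC=0 (depth now 1)
Event 19 (INT 0): INT 0 arrives: push (IRQ0, PC=0), enter IRQ0 at PC=0 (depth now 2)
Event 20 (EXEC): [IRQ0] PC=0: DEC 2 -> ACC=-6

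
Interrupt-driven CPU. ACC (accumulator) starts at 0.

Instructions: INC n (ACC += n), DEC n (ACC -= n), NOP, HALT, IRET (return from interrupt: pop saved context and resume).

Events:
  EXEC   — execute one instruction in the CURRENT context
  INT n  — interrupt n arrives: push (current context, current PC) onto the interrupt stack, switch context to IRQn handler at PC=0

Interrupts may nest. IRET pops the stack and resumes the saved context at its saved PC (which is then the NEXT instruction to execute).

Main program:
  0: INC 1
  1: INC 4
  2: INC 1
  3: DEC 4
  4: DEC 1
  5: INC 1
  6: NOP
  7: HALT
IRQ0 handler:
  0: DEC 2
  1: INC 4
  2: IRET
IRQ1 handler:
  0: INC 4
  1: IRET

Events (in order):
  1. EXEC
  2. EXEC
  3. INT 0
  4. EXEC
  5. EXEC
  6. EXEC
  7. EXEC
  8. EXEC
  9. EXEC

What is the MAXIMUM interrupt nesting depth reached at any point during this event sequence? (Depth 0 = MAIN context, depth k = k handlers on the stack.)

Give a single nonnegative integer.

Event 1 (EXEC): [MAIN] PC=0: INC 1 -> ACC=1 [depth=0]
Event 2 (EXEC): [MAIN] PC=1: INC 4 -> ACC=5 [depth=0]
Event 3 (INT 0): INT 0 arrives: push (MAIN, PC=2), enter IRQ0 at PC=0 (depth now 1) [depth=1]
Event 4 (EXEC): [IRQ0] PC=0: DEC 2 -> ACC=3 [depth=1]
Event 5 (EXEC): [IRQ0] PC=1: INC 4 -> ACC=7 [depth=1]
Event 6 (EXEC): [IRQ0] PC=2: IRET -> resume MAIN at PC=2 (depth now 0) [depth=0]
Event 7 (EXEC): [MAIN] PC=2: INC 1 -> ACC=8 [depth=0]
Event 8 (EXEC): [MAIN] PC=3: DEC 4 -> ACC=4 [depth=0]
Event 9 (EXEC): [MAIN] PC=4: DEC 1 -> ACC=3 [depth=0]
Max depth observed: 1

Answer: 1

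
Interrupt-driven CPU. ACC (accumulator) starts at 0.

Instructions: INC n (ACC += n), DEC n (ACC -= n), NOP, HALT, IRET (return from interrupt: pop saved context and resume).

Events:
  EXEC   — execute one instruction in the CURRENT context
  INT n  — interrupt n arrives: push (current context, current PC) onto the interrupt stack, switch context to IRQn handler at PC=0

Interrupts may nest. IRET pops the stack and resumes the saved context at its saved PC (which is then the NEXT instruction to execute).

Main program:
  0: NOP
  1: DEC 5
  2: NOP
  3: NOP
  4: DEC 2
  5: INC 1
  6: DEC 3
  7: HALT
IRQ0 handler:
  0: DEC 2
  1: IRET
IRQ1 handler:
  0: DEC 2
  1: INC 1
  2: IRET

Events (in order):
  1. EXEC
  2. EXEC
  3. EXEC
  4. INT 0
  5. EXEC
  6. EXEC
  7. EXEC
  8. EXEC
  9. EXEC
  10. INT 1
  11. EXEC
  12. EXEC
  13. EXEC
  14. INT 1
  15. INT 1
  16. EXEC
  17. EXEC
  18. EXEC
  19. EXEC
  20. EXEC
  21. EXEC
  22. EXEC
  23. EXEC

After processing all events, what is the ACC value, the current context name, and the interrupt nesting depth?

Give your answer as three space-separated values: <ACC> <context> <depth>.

Answer: -14 MAIN 0

Derivation:
Event 1 (EXEC): [MAIN] PC=0: NOP
Event 2 (EXEC): [MAIN] PC=1: DEC 5 -> ACC=-5
Event 3 (EXEC): [MAIN] PC=2: NOP
Event 4 (INT 0): INT 0 arrives: push (MAIN, PC=3), enter IRQ0 at PC=0 (depth now 1)
Event 5 (EXEC): [IRQ0] PC=0: DEC 2 -> ACC=-7
Event 6 (EXEC): [IRQ0] PC=1: IRET -> resume MAIN at PC=3 (depth now 0)
Event 7 (EXEC): [MAIN] PC=3: NOP
Event 8 (EXEC): [MAIN] PC=4: DEC 2 -> ACC=-9
Event 9 (EXEC): [MAIN] PC=5: INC 1 -> ACC=-8
Event 10 (INT 1): INT 1 arrives: push (MAIN, PC=6), enter IRQ1 at PC=0 (depth now 1)
Event 11 (EXEC): [IRQ1] PC=0: DEC 2 -> ACC=-10
Event 12 (EXEC): [IRQ1] PC=1: INC 1 -> ACC=-9
Event 13 (EXEC): [IRQ1] PC=2: IRET -> resume MAIN at PC=6 (depth now 0)
Event 14 (INT 1): INT 1 arrives: push (MAIN, PC=6), enter IRQ1 at PC=0 (depth now 1)
Event 15 (INT 1): INT 1 arrives: push (IRQ1, PC=0), enter IRQ1 at PC=0 (depth now 2)
Event 16 (EXEC): [IRQ1] PC=0: DEC 2 -> ACC=-11
Event 17 (EXEC): [IRQ1] PC=1: INC 1 -> ACC=-10
Event 18 (EXEC): [IRQ1] PC=2: IRET -> resume IRQ1 at PC=0 (depth now 1)
Event 19 (EXEC): [IRQ1] PC=0: DEC 2 -> ACC=-12
Event 20 (EXEC): [IRQ1] PC=1: INC 1 -> ACC=-11
Event 21 (EXEC): [IRQ1] PC=2: IRET -> resume MAIN at PC=6 (depth now 0)
Event 22 (EXEC): [MAIN] PC=6: DEC 3 -> ACC=-14
Event 23 (EXEC): [MAIN] PC=7: HALT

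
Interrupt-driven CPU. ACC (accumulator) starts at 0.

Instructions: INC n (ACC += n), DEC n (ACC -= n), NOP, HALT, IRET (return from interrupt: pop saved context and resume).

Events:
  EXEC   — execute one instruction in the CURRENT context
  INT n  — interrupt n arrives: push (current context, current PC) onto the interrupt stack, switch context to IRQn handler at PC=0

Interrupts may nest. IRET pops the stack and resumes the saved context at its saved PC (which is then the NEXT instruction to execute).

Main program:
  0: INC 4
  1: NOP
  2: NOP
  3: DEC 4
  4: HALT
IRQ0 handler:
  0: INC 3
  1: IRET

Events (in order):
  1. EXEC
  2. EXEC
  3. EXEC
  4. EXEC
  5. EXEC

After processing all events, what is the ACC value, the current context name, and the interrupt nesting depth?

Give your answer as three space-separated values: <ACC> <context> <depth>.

Event 1 (EXEC): [MAIN] PC=0: INC 4 -> ACC=4
Event 2 (EXEC): [MAIN] PC=1: NOP
Event 3 (EXEC): [MAIN] PC=2: NOP
Event 4 (EXEC): [MAIN] PC=3: DEC 4 -> ACC=0
Event 5 (EXEC): [MAIN] PC=4: HALT

Answer: 0 MAIN 0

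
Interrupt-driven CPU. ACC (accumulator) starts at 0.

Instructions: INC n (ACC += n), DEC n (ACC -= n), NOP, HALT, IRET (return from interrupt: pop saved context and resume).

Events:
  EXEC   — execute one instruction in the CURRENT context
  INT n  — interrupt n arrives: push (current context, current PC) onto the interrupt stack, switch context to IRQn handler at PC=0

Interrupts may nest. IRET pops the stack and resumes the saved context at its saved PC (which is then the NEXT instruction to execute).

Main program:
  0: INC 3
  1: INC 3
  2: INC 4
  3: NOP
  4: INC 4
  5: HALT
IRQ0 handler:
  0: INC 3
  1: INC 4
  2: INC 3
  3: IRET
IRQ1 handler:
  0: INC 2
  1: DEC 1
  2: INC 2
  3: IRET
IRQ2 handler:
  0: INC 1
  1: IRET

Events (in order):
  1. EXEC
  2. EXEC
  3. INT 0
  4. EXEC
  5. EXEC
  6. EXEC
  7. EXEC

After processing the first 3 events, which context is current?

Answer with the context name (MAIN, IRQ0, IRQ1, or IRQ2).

Answer: IRQ0

Derivation:
Event 1 (EXEC): [MAIN] PC=0: INC 3 -> ACC=3
Event 2 (EXEC): [MAIN] PC=1: INC 3 -> ACC=6
Event 3 (INT 0): INT 0 arrives: push (MAIN, PC=2), enter IRQ0 at PC=0 (depth now 1)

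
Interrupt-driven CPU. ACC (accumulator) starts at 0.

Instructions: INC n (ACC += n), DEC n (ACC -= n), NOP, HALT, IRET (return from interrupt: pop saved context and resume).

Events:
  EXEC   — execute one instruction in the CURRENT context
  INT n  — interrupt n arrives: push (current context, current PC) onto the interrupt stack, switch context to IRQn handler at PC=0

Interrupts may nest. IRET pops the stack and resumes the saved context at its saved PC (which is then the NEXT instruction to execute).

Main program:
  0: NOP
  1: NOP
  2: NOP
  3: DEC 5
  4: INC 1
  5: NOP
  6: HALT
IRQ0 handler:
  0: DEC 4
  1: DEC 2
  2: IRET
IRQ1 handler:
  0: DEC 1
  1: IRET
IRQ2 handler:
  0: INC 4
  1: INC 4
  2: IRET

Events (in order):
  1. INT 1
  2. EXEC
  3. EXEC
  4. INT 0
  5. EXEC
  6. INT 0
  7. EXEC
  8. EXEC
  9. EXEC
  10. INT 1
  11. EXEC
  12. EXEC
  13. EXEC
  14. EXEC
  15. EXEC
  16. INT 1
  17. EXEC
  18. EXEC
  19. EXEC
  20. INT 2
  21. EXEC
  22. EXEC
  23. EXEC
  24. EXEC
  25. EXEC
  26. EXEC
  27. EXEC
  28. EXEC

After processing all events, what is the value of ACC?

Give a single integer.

Event 1 (INT 1): INT 1 arrives: push (MAIN, PC=0), enter IRQ1 at PC=0 (depth now 1)
Event 2 (EXEC): [IRQ1] PC=0: DEC 1 -> ACC=-1
Event 3 (EXEC): [IRQ1] PC=1: IRET -> resume MAIN at PC=0 (depth now 0)
Event 4 (INT 0): INT 0 arrives: push (MAIN, PC=0), enter IRQ0 at PC=0 (depth now 1)
Event 5 (EXEC): [IRQ0] PC=0: DEC 4 -> ACC=-5
Event 6 (INT 0): INT 0 arrives: push (IRQ0, PC=1), enter IRQ0 at PC=0 (depth now 2)
Event 7 (EXEC): [IRQ0] PC=0: DEC 4 -> ACC=-9
Event 8 (EXEC): [IRQ0] PC=1: DEC 2 -> ACC=-11
Event 9 (EXEC): [IRQ0] PC=2: IRET -> resume IRQ0 at PC=1 (depth now 1)
Event 10 (INT 1): INT 1 arrives: push (IRQ0, PC=1), enter IRQ1 at PC=0 (depth now 2)
Event 11 (EXEC): [IRQ1] PC=0: DEC 1 -> ACC=-12
Event 12 (EXEC): [IRQ1] PC=1: IRET -> resume IRQ0 at PC=1 (depth now 1)
Event 13 (EXEC): [IRQ0] PC=1: DEC 2 -> ACC=-14
Event 14 (EXEC): [IRQ0] PC=2: IRET -> resume MAIN at PC=0 (depth now 0)
Event 15 (EXEC): [MAIN] PC=0: NOP
Event 16 (INT 1): INT 1 arrives: push (MAIN, PC=1), enter IRQ1 at PC=0 (depth now 1)
Event 17 (EXEC): [IRQ1] PC=0: DEC 1 -> ACC=-15
Event 18 (EXEC): [IRQ1] PC=1: IRET -> resume MAIN at PC=1 (depth now 0)
Event 19 (EXEC): [MAIN] PC=1: NOP
Event 20 (INT 2): INT 2 arrives: push (MAIN, PC=2), enter IRQ2 at PC=0 (depth now 1)
Event 21 (EXEC): [IRQ2] PC=0: INC 4 -> ACC=-11
Event 22 (EXEC): [IRQ2] PC=1: INC 4 -> ACC=-7
Event 23 (EXEC): [IRQ2] PC=2: IRET -> resume MAIN at PC=2 (depth now 0)
Event 24 (EXEC): [MAIN] PC=2: NOP
Event 25 (EXEC): [MAIN] PC=3: DEC 5 -> ACC=-12
Event 26 (EXEC): [MAIN] PC=4: INC 1 -> ACC=-11
Event 27 (EXEC): [MAIN] PC=5: NOP
Event 28 (EXEC): [MAIN] PC=6: HALT

Answer: -11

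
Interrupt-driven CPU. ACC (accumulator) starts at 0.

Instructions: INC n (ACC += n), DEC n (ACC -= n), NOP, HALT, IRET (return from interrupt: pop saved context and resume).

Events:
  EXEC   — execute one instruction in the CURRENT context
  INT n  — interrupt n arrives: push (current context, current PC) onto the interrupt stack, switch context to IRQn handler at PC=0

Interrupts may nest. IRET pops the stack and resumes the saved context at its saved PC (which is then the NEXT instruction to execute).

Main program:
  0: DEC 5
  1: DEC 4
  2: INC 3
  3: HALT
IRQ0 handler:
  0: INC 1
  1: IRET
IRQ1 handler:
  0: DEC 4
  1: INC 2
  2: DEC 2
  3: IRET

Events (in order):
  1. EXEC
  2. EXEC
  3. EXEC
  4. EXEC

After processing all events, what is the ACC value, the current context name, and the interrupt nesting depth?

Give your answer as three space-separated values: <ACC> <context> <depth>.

Answer: -6 MAIN 0

Derivation:
Event 1 (EXEC): [MAIN] PC=0: DEC 5 -> ACC=-5
Event 2 (EXEC): [MAIN] PC=1: DEC 4 -> ACC=-9
Event 3 (EXEC): [MAIN] PC=2: INC 3 -> ACC=-6
Event 4 (EXEC): [MAIN] PC=3: HALT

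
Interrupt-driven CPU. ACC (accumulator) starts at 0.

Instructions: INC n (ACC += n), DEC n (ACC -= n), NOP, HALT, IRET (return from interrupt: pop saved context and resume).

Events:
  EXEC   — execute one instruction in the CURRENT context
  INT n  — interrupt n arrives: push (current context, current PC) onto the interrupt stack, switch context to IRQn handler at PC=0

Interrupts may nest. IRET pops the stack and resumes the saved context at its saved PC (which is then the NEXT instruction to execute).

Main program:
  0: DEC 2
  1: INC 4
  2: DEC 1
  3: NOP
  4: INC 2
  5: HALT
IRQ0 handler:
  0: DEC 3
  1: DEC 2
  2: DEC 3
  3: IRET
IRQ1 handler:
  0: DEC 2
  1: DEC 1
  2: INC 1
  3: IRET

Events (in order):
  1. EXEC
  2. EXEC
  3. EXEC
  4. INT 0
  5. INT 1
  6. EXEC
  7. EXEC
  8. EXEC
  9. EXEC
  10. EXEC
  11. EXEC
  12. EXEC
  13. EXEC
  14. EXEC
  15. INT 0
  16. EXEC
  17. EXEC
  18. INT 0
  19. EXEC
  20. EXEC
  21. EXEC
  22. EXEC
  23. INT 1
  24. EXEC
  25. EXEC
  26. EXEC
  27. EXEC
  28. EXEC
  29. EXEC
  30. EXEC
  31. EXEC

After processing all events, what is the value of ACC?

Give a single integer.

Answer: -25

Derivation:
Event 1 (EXEC): [MAIN] PC=0: DEC 2 -> ACC=-2
Event 2 (EXEC): [MAIN] PC=1: INC 4 -> ACC=2
Event 3 (EXEC): [MAIN] PC=2: DEC 1 -> ACC=1
Event 4 (INT 0): INT 0 arrives: push (MAIN, PC=3), enter IRQ0 at PC=0 (depth now 1)
Event 5 (INT 1): INT 1 arrives: push (IRQ0, PC=0), enter IRQ1 at PC=0 (depth now 2)
Event 6 (EXEC): [IRQ1] PC=0: DEC 2 -> ACC=-1
Event 7 (EXEC): [IRQ1] PC=1: DEC 1 -> ACC=-2
Event 8 (EXEC): [IRQ1] PC=2: INC 1 -> ACC=-1
Event 9 (EXEC): [IRQ1] PC=3: IRET -> resume IRQ0 at PC=0 (depth now 1)
Event 10 (EXEC): [IRQ0] PC=0: DEC 3 -> ACC=-4
Event 11 (EXEC): [IRQ0] PC=1: DEC 2 -> ACC=-6
Event 12 (EXEC): [IRQ0] PC=2: DEC 3 -> ACC=-9
Event 13 (EXEC): [IRQ0] PC=3: IRET -> resume MAIN at PC=3 (depth now 0)
Event 14 (EXEC): [MAIN] PC=3: NOP
Event 15 (INT 0): INT 0 arrives: push (MAIN, PC=4), enter IRQ0 at PC=0 (depth now 1)
Event 16 (EXEC): [IRQ0] PC=0: DEC 3 -> ACC=-12
Event 17 (EXEC): [IRQ0] PC=1: DEC 2 -> ACC=-14
Event 18 (INT 0): INT 0 arrives: push (IRQ0, PC=2), enter IRQ0 at PC=0 (depth now 2)
Event 19 (EXEC): [IRQ0] PC=0: DEC 3 -> ACC=-17
Event 20 (EXEC): [IRQ0] PC=1: DEC 2 -> ACC=-19
Event 21 (EXEC): [IRQ0] PC=2: DEC 3 -> ACC=-22
Event 22 (EXEC): [IRQ0] PC=3: IRET -> resume IRQ0 at PC=2 (depth now 1)
Event 23 (INT 1): INT 1 arrives: push (IRQ0, PC=2), enter IRQ1 at PC=0 (depth now 2)
Event 24 (EXEC): [IRQ1] PC=0: DEC 2 -> ACC=-24
Event 25 (EXEC): [IRQ1] PC=1: DEC 1 -> ACC=-25
Event 26 (EXEC): [IRQ1] PC=2: INC 1 -> ACC=-24
Event 27 (EXEC): [IRQ1] PC=3: IRET -> resume IRQ0 at PC=2 (depth now 1)
Event 28 (EXEC): [IRQ0] PC=2: DEC 3 -> ACC=-27
Event 29 (EXEC): [IRQ0] PC=3: IRET -> resume MAIN at PC=4 (depth now 0)
Event 30 (EXEC): [MAIN] PC=4: INC 2 -> ACC=-25
Event 31 (EXEC): [MAIN] PC=5: HALT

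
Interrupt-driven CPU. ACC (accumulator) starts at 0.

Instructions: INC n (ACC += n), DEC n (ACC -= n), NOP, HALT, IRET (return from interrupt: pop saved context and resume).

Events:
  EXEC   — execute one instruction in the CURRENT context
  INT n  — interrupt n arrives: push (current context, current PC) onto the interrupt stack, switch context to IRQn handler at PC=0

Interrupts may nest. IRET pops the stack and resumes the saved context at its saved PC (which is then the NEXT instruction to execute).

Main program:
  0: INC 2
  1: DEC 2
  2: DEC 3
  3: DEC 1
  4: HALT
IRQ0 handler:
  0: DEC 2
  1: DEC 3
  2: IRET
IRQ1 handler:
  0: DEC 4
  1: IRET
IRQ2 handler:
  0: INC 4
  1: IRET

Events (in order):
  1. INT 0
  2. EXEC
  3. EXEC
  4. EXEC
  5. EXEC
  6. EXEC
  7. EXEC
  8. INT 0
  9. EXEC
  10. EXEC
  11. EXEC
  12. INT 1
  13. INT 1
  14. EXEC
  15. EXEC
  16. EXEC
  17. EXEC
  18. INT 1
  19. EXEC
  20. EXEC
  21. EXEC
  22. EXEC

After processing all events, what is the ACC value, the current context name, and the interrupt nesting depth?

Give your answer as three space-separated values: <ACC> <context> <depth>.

Answer: -26 MAIN 0

Derivation:
Event 1 (INT 0): INT 0 arrives: push (MAIN, PC=0), enter IRQ0 at PC=0 (depth now 1)
Event 2 (EXEC): [IRQ0] PC=0: DEC 2 -> ACC=-2
Event 3 (EXEC): [IRQ0] PC=1: DEC 3 -> ACC=-5
Event 4 (EXEC): [IRQ0] PC=2: IRET -> resume MAIN at PC=0 (depth now 0)
Event 5 (EXEC): [MAIN] PC=0: INC 2 -> ACC=-3
Event 6 (EXEC): [MAIN] PC=1: DEC 2 -> ACC=-5
Event 7 (EXEC): [MAIN] PC=2: DEC 3 -> ACC=-8
Event 8 (INT 0): INT 0 arrives: push (MAIN, PC=3), enter IRQ0 at PC=0 (depth now 1)
Event 9 (EXEC): [IRQ0] PC=0: DEC 2 -> ACC=-10
Event 10 (EXEC): [IRQ0] PC=1: DEC 3 -> ACC=-13
Event 11 (EXEC): [IRQ0] PC=2: IRET -> resume MAIN at PC=3 (depth now 0)
Event 12 (INT 1): INT 1 arrives: push (MAIN, PC=3), enter IRQ1 at PC=0 (depth now 1)
Event 13 (INT 1): INT 1 arrives: push (IRQ1, PC=0), enter IRQ1 at PC=0 (depth now 2)
Event 14 (EXEC): [IRQ1] PC=0: DEC 4 -> ACC=-17
Event 15 (EXEC): [IRQ1] PC=1: IRET -> resume IRQ1 at PC=0 (depth now 1)
Event 16 (EXEC): [IRQ1] PC=0: DEC 4 -> ACC=-21
Event 17 (EXEC): [IRQ1] PC=1: IRET -> resume MAIN at PC=3 (depth now 0)
Event 18 (INT 1): INT 1 arrives: push (MAIN, PC=3), enter IRQ1 at PC=0 (depth now 1)
Event 19 (EXEC): [IRQ1] PC=0: DEC 4 -> ACC=-25
Event 20 (EXEC): [IRQ1] PC=1: IRET -> resume MAIN at PC=3 (depth now 0)
Event 21 (EXEC): [MAIN] PC=3: DEC 1 -> ACC=-26
Event 22 (EXEC): [MAIN] PC=4: HALT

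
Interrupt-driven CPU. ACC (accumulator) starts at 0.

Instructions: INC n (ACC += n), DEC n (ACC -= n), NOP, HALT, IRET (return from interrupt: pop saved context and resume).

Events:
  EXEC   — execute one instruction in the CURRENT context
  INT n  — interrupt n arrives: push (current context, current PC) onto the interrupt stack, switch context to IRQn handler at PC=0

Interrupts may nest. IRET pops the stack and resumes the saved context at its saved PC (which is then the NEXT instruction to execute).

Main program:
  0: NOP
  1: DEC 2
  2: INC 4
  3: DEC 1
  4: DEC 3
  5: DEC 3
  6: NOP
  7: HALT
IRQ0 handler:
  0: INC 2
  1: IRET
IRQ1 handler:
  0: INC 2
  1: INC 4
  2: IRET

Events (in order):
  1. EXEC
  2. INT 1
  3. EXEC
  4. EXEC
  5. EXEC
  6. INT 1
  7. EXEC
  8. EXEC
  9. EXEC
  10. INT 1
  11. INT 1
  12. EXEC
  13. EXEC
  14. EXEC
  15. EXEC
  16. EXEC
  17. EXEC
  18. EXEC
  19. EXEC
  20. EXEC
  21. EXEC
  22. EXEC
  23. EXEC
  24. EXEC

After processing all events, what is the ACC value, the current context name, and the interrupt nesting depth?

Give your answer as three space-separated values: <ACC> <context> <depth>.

Event 1 (EXEC): [MAIN] PC=0: NOP
Event 2 (INT 1): INT 1 arrives: push (MAIN, PC=1), enter IRQ1 at PC=0 (depth now 1)
Event 3 (EXEC): [IRQ1] PC=0: INC 2 -> ACC=2
Event 4 (EXEC): [IRQ1] PC=1: INC 4 -> ACC=6
Event 5 (EXEC): [IRQ1] PC=2: IRET -> resume MAIN at PC=1 (depth now 0)
Event 6 (INT 1): INT 1 arrives: push (MAIN, PC=1), enter IRQ1 at PC=0 (depth now 1)
Event 7 (EXEC): [IRQ1] PC=0: INC 2 -> ACC=8
Event 8 (EXEC): [IRQ1] PC=1: INC 4 -> ACC=12
Event 9 (EXEC): [IRQ1] PC=2: IRET -> resume MAIN at PC=1 (depth now 0)
Event 10 (INT 1): INT 1 arrives: push (MAIN, PC=1), enter IRQ1 at PC=0 (depth now 1)
Event 11 (INT 1): INT 1 arrives: push (IRQ1, PC=0), enter IRQ1 at PC=0 (depth now 2)
Event 12 (EXEC): [IRQ1] PC=0: INC 2 -> ACC=14
Event 13 (EXEC): [IRQ1] PC=1: INC 4 -> ACC=18
Event 14 (EXEC): [IRQ1] PC=2: IRET -> resume IRQ1 at PC=0 (depth now 1)
Event 15 (EXEC): [IRQ1] PC=0: INC 2 -> ACC=20
Event 16 (EXEC): [IRQ1] PC=1: INC 4 -> ACC=24
Event 17 (EXEC): [IRQ1] PC=2: IRET -> resume MAIN at PC=1 (depth now 0)
Event 18 (EXEC): [MAIN] PC=1: DEC 2 -> ACC=22
Event 19 (EXEC): [MAIN] PC=2: INC 4 -> ACC=26
Event 20 (EXEC): [MAIN] PC=3: DEC 1 -> ACC=25
Event 21 (EXEC): [MAIN] PC=4: DEC 3 -> ACC=22
Event 22 (EXEC): [MAIN] PC=5: DEC 3 -> ACC=19
Event 23 (EXEC): [MAIN] PC=6: NOP
Event 24 (EXEC): [MAIN] PC=7: HALT

Answer: 19 MAIN 0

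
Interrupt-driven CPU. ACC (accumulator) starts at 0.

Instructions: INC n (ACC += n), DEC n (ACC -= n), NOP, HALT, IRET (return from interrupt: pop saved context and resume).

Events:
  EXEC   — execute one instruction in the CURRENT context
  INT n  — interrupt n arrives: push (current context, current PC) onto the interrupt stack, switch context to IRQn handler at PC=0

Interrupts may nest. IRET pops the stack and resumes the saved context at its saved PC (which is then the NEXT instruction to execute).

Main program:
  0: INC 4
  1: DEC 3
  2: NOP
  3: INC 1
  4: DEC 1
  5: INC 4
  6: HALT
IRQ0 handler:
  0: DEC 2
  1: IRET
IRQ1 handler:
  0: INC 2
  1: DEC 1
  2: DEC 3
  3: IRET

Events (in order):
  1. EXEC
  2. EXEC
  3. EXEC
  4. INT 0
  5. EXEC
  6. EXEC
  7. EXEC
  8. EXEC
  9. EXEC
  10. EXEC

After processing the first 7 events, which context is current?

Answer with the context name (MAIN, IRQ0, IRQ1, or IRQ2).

Answer: MAIN

Derivation:
Event 1 (EXEC): [MAIN] PC=0: INC 4 -> ACC=4
Event 2 (EXEC): [MAIN] PC=1: DEC 3 -> ACC=1
Event 3 (EXEC): [MAIN] PC=2: NOP
Event 4 (INT 0): INT 0 arrives: push (MAIN, PC=3), enter IRQ0 at PC=0 (depth now 1)
Event 5 (EXEC): [IRQ0] PC=0: DEC 2 -> ACC=-1
Event 6 (EXEC): [IRQ0] PC=1: IRET -> resume MAIN at PC=3 (depth now 0)
Event 7 (EXEC): [MAIN] PC=3: INC 1 -> ACC=0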